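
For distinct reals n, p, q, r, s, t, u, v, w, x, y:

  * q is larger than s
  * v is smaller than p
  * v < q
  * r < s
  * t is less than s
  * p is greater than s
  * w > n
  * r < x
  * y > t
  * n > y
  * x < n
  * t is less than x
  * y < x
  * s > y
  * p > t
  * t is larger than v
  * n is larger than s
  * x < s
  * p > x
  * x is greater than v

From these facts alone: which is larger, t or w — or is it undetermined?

w

t < y and y < x give t < x.
Then x < s extends the chain to s.
Then s < n extends the chain to n.
Then n < w extends the chain to w.
So w is larger.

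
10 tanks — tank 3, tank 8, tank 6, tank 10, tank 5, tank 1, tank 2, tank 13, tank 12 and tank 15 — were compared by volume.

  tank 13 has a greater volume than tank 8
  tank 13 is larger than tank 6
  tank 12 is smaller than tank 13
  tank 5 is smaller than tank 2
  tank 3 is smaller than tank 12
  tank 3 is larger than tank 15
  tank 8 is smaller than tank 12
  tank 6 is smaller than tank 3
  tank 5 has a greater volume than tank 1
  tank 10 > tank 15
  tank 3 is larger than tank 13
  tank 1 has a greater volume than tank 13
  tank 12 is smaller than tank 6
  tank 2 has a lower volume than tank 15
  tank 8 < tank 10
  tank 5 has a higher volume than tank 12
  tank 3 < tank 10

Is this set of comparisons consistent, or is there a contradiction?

inconsistent

We have tank 3 < tank 12 stated directly, yet also tank 12 < tank 6 < tank 13 < tank 1 < tank 5 < tank 2 < tank 15 < tank 3 by chaining the others — so tank 12 < tank 3. Contradiction.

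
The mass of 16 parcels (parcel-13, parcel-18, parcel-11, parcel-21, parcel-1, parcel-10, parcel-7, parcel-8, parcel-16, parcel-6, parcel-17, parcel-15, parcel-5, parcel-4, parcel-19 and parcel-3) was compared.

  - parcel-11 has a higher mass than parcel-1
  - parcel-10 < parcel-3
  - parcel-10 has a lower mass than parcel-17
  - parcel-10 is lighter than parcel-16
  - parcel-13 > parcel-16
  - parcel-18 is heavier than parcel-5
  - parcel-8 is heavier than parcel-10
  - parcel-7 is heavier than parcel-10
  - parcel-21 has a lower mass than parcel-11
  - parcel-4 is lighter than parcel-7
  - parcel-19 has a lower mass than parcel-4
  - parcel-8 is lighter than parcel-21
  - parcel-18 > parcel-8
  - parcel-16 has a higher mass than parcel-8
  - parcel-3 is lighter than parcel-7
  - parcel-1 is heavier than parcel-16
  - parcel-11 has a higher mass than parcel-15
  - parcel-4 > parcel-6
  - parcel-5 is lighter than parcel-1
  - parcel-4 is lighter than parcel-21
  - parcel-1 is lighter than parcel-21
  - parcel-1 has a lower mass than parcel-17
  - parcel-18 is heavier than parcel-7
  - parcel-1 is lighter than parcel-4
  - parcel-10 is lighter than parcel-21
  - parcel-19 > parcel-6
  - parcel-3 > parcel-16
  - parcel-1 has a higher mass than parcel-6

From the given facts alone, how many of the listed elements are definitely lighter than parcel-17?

Directly below parcel-17: parcel-10, parcel-1.
One step further: parcel-6, parcel-5, parcel-16 (5 so far).
One step further: parcel-8 (6 so far).
Nothing else is reachable below parcel-17; 6 in all.

6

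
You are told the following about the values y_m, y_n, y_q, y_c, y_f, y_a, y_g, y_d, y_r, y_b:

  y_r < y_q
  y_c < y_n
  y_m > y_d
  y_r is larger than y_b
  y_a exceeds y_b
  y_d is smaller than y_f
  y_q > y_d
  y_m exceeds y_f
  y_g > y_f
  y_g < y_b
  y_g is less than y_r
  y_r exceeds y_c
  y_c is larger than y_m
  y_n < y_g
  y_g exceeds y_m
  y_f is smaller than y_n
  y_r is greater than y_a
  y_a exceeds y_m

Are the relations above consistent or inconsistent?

consistent

The single ordering y_d < y_f < y_m < y_c < y_n < y_g < y_b < y_a < y_r < y_q satisfies every listed relation, so no contradiction arises.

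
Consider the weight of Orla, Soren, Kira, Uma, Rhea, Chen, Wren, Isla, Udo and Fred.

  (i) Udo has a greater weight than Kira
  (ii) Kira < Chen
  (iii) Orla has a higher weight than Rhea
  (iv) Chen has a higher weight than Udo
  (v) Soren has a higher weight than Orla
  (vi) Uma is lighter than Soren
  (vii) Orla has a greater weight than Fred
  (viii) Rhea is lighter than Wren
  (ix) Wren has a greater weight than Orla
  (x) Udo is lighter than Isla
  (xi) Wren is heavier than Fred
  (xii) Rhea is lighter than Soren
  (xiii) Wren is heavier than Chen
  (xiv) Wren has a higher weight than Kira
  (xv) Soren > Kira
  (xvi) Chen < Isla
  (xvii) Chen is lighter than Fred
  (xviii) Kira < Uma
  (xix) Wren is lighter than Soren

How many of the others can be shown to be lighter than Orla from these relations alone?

5

Directly below Orla: Rhea, Fred.
One step further: Chen (3 so far).
One step further: Kira, Udo (5 so far).
No other element is forced below Orla by the given relations, so the count is 5.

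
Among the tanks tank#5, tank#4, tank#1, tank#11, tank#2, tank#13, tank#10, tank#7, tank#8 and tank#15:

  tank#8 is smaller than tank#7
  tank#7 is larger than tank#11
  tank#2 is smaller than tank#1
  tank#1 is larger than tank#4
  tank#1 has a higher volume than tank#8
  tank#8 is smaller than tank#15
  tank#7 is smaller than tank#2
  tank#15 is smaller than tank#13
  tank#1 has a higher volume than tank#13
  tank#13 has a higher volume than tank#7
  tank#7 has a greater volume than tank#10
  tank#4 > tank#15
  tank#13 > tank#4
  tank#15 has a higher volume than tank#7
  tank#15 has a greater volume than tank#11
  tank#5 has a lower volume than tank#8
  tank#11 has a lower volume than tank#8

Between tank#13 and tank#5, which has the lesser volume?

The relevant relations are tank#5 < tank#8; tank#8 < tank#7; tank#7 < tank#15; tank#15 < tank#4; tank#4 < tank#13.
Chaining these gives tank#5 < tank#8 < tank#7 < tank#15 < tank#4 < tank#13.
So tank#5 < tank#13; tank#5 is the smaller of the two.

tank#5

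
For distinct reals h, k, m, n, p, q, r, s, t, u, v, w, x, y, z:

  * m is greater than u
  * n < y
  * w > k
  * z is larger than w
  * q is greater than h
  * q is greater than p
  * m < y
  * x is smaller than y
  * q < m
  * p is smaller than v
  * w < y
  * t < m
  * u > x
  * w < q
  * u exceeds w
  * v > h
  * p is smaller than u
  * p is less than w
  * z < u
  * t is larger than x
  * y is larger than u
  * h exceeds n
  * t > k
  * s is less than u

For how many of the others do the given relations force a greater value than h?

4

From h the given relations immediately reach v, q.
From those, m — 3 in total.
From those, y — 4 in total.
No other element is forced above h by the given relations, so the count is 4.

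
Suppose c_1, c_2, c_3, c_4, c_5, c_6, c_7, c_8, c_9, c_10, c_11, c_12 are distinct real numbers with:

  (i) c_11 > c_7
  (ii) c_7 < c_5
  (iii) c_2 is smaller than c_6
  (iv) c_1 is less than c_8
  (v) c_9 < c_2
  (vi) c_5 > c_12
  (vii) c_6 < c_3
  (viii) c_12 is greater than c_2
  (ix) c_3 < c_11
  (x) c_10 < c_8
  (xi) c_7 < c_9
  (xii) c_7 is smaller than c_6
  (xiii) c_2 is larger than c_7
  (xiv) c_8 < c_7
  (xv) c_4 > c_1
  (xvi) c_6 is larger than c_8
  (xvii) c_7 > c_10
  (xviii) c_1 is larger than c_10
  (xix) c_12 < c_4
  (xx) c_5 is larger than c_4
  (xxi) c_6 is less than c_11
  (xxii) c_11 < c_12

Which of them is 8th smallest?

c_3

Chaining the given pairs: c_10 < c_1 < c_8 < c_7 < c_9 < c_2 < c_6 < c_3 < c_11 < c_12 < c_4 < c_5.
Counting 8 from the smallest end gives c_3.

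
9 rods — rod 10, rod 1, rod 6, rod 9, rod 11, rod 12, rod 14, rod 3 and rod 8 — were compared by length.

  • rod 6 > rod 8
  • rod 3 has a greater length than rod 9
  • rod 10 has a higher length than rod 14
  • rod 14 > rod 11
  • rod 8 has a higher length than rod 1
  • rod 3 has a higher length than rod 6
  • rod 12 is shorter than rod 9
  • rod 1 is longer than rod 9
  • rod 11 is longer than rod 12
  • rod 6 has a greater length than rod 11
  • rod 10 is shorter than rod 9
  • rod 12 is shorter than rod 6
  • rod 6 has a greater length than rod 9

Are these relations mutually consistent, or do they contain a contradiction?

consistent

The single ordering rod 12 < rod 11 < rod 14 < rod 10 < rod 9 < rod 1 < rod 8 < rod 6 < rod 3 satisfies every listed relation, so no contradiction arises.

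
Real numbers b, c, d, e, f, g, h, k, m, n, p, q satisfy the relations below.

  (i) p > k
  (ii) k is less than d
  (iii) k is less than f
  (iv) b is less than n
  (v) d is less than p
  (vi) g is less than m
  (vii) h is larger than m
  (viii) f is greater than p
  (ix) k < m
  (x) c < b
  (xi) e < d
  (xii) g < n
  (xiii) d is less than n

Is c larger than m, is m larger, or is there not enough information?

Following every chain through c: above c we get b, n.
m is not reached, and no chain runs the other way from m to c.
So the given relations leave the order of c and m undetermined.

undetermined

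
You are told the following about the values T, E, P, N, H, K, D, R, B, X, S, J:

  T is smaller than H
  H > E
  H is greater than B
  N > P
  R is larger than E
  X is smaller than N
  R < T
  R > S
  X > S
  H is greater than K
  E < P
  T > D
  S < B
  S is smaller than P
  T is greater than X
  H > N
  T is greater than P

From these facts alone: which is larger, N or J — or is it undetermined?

undetermined

Following every chain through J: nothing is chained to J.
N is not reached, and no chain runs the other way from N to J.
So the given relations leave the order of J and N undetermined.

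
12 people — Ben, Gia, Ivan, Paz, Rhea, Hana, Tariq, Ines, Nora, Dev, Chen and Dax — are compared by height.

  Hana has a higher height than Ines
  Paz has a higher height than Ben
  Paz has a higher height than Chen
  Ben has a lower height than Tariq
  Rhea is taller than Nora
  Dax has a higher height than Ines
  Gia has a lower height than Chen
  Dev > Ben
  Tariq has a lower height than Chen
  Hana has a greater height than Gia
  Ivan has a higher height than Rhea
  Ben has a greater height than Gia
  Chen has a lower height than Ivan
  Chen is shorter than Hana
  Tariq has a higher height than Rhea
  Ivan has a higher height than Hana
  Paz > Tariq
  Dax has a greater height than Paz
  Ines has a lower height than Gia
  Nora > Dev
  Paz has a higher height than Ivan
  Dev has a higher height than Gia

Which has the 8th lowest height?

Chen

Chaining the given pairs: Ines < Gia < Ben < Dev < Nora < Rhea < Tariq < Chen < Hana < Ivan < Paz < Dax.
The 8th smallest is Chen.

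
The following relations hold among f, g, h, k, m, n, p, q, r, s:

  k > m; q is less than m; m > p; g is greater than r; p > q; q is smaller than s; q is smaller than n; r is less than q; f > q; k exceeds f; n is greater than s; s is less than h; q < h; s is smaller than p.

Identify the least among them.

Chaining upward from r: directly above it, q, g; then s, p, n, m, f, h; then k.
That covers every other element, and nothing is given below r, so r is the least.

r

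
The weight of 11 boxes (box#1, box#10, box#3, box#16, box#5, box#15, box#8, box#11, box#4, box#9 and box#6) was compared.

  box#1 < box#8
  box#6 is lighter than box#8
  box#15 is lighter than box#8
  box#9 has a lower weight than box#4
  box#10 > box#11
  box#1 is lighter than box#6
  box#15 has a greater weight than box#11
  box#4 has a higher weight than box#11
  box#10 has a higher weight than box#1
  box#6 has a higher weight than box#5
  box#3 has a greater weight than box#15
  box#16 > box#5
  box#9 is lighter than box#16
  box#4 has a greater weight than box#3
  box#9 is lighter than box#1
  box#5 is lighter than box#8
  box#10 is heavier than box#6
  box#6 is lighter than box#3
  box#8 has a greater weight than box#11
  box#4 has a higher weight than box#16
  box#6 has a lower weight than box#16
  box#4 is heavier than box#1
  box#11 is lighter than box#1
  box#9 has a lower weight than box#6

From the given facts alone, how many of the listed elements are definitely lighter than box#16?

5

Directly below box#16: box#9, box#5, box#6.
One step further: box#1 (4 so far).
One step further: box#11 (5 so far).
Nothing else is reachable below box#16; 5 in all.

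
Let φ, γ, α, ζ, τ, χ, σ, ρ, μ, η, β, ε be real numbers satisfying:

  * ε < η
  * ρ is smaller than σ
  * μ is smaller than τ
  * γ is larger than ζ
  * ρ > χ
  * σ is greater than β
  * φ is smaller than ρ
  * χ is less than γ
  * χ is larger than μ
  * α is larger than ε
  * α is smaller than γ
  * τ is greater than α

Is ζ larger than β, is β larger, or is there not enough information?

undetermined

Following every chain through β: above β we get σ.
ζ is not reached, and no chain runs the other way from ζ to β.
So the given relations leave the order of β and ζ undetermined.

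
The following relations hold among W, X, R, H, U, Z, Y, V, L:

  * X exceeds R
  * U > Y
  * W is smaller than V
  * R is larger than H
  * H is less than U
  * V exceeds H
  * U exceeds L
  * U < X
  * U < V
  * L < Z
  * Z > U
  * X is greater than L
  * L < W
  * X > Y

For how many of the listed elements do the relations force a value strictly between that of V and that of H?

The relations place H below V. An element lies strictly between them when it is forced above H and also forced below V.
Above H: {U, R, X, Z}. Below V: {Y, L, U, W}.
Intersection: {U} — 1.

1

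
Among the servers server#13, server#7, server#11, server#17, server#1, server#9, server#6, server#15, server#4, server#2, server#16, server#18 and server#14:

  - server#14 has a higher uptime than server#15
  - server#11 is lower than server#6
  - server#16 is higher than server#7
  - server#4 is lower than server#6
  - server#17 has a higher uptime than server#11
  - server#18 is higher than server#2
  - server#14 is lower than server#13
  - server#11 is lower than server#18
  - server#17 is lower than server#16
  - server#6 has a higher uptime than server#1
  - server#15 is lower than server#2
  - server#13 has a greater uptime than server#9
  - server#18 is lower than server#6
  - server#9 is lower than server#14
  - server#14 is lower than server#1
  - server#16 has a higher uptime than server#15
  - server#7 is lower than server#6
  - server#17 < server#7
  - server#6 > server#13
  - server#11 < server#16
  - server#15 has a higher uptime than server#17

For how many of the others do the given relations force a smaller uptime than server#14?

4

From server#14 the given relations immediately reach server#9, server#15.
From those, server#17 — 3 in total.
From those, server#11 — 4 in total.
No other element is forced below server#14 by the given relations, so the count is 4.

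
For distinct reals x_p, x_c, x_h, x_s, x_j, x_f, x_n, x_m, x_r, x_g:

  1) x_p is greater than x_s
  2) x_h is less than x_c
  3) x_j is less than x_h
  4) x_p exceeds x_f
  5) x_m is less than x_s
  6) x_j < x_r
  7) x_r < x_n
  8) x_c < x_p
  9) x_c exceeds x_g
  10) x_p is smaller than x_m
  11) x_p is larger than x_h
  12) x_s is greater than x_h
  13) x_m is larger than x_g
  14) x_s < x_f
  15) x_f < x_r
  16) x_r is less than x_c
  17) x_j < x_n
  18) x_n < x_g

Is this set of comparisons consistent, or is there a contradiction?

inconsistent

We have x_m < x_s stated directly, yet also x_s < x_f < x_r < x_n < x_g < x_c < x_p < x_m by chaining the others — so x_s < x_m. Contradiction.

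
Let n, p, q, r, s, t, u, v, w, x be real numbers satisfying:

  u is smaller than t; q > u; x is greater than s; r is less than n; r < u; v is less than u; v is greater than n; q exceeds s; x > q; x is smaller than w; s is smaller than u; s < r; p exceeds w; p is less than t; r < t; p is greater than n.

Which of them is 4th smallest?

Chaining the given pairs: s < r < n < v < u < q < x < w < p < t.
The 4th smallest is v.

v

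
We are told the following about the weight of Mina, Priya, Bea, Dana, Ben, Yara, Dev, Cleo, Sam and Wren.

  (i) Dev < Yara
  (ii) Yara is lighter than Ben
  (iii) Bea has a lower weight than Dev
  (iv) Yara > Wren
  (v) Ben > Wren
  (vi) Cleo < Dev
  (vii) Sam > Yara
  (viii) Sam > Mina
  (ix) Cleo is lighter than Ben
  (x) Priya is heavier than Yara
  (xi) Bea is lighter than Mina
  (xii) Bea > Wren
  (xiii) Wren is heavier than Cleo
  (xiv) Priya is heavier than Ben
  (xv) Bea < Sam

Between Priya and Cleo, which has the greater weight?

The relevant relations are Cleo < Wren; Wren < Bea; Bea < Dev; Dev < Yara; Yara < Ben; Ben < Priya.
Together: Cleo < Wren < Bea < Dev < Yara < Ben < Priya.
So Cleo < Priya; Priya is the heavier of the two.

Priya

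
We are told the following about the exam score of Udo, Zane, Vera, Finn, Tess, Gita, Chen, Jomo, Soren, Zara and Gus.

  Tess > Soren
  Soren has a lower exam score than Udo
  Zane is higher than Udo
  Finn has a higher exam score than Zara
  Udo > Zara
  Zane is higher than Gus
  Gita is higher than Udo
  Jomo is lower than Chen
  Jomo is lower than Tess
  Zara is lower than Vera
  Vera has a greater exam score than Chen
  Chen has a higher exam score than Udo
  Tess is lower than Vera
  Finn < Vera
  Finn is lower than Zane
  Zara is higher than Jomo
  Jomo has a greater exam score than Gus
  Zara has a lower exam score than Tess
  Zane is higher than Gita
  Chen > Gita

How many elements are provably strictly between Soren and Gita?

The relations place Soren below Gita. An element lies strictly between them when it is forced above Soren and also forced below Gita.
Above Soren: {Udo, Tess, Zane, Chen, Vera}. Below Gita: {Gus, Jomo, Zara, Udo}.
Intersection: {Udo} — 1.

1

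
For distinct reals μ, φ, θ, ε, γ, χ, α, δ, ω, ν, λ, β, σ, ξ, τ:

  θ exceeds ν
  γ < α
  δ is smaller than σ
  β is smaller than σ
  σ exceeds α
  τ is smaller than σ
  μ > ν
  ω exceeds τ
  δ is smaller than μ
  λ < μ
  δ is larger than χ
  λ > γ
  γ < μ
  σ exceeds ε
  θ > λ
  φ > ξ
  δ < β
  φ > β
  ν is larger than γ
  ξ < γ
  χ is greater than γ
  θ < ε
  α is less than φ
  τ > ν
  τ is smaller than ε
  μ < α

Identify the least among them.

ξ

γ is not least since ξ < γ; ν is not least since γ < ν; λ is not least since γ < λ; χ is not least since γ < χ; τ is not least since ν < τ; δ is not least since χ < δ; θ is not least since λ < θ; μ is not least since ν < μ; α is not least since μ < α; ω is not least since τ < ω; ε is not least since τ < ε; β is not least since δ < β; φ is not least since β < φ; σ is not least since α < σ.
Only ξ has nothing below it, so ξ is the least.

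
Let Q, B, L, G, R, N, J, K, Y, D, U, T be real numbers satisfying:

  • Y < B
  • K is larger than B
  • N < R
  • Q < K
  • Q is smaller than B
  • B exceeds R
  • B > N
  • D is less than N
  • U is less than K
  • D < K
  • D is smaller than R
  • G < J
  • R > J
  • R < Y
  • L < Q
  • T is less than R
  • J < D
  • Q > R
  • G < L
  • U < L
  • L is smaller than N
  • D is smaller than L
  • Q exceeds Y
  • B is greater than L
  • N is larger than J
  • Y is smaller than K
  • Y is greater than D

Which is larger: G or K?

The relevant relations are G < J; J < D; D < L; L < N; N < R; R < Y; Y < Q; Q < B; B < K.
Chaining these gives G < J < D < L < N < R < Y < Q < B < K.
So G < K; K is the larger of the two.

K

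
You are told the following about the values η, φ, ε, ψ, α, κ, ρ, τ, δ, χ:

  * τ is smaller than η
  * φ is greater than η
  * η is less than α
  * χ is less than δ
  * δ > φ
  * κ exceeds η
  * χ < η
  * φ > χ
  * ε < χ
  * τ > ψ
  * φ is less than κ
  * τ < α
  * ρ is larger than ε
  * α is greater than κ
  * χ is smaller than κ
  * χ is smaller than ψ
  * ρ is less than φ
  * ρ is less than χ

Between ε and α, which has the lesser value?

Link the given pairs in sequence: ε < ρ; ρ < χ; χ < ψ; ψ < τ; τ < η; η < φ; φ < κ; κ < α.
Chaining these gives ε < ρ < χ < ψ < τ < η < φ < κ < α.
So ε < α; ε is the smaller of the two.

ε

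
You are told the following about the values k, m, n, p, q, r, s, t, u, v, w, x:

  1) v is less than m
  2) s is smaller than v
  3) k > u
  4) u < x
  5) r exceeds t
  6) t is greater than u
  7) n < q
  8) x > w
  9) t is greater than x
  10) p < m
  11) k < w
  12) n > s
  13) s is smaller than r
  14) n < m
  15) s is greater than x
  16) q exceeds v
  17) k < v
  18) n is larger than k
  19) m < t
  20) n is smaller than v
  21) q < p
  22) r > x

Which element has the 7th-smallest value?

The consecutive relations fix a unique order: u < k < w < x < s < n < v < q < p < m < t < r.
Counting 7 from the smallest end gives v.

v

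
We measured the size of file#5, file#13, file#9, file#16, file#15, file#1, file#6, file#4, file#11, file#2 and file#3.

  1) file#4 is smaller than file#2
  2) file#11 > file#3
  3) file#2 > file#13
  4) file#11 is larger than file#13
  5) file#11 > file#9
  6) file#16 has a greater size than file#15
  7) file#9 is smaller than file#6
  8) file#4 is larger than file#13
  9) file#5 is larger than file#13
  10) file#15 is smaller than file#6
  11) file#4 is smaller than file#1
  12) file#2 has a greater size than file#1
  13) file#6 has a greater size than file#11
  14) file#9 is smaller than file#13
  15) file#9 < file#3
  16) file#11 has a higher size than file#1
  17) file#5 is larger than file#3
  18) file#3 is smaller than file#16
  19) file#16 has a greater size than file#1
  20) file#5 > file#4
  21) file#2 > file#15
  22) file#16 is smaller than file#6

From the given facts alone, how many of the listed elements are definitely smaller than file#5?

4

The elements the relations force below file#5 are file#9, file#13, file#4, file#3 — no chain reaches any other.
That is 4.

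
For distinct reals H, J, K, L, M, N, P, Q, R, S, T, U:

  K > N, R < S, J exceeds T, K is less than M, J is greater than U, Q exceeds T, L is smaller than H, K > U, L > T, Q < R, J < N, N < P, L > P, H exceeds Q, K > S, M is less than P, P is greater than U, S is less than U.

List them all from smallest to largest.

Each adjacent pair is fixed by a given relation: T < Q; Q < R; R < S; S < U; U < J; J < N; N < K; K < M; M < P; P < L; L < H. Chaining them end to end gives the full order.

T < Q < R < S < U < J < N < K < M < P < L < H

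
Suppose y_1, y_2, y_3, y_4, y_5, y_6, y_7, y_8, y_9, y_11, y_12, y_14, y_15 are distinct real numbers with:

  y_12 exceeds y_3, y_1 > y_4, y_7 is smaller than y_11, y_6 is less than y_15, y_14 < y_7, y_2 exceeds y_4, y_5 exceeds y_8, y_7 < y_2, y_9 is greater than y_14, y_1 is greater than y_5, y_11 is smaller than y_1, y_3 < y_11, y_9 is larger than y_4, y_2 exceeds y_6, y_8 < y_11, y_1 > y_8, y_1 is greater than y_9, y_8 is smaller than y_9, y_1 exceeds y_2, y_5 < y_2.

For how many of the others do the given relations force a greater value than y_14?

Directly above y_14: y_7, y_9.
One step further: y_11, y_2, y_1 (5 so far).
Nothing else is reachable above y_14; 5 in all.

5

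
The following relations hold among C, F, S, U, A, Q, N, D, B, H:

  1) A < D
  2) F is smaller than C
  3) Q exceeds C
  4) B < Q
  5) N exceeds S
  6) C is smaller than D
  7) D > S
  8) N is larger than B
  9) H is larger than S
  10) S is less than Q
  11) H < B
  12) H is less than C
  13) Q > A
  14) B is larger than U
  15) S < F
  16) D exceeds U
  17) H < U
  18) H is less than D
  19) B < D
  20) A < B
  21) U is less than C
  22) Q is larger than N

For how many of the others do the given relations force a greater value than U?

5

Directly above U: B, C, D.
One step further: N, Q (5 so far).
No other element is forced above U by the given relations, so the count is 5.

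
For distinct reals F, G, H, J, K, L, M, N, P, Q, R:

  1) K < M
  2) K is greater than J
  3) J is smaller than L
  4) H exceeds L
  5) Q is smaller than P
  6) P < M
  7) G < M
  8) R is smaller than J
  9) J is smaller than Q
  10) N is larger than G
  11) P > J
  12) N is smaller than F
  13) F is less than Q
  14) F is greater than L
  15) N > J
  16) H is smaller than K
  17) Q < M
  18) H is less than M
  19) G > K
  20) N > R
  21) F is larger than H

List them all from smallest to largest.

R < J < L < H < K < G < N < F < Q < P < M

Each adjacent pair is fixed by a given relation: R < J; J < L; L < H; H < K; K < G; G < N; N < F; F < Q; Q < P; P < M. Chaining them end to end gives the full order.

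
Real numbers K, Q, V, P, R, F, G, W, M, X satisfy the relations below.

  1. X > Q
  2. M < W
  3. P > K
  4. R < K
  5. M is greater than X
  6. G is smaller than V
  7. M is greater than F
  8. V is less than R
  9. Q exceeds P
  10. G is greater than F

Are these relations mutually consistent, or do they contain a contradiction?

Every relation is compatible with F < G < V < R < K < P < Q < X < M < W; the set is consistent.

consistent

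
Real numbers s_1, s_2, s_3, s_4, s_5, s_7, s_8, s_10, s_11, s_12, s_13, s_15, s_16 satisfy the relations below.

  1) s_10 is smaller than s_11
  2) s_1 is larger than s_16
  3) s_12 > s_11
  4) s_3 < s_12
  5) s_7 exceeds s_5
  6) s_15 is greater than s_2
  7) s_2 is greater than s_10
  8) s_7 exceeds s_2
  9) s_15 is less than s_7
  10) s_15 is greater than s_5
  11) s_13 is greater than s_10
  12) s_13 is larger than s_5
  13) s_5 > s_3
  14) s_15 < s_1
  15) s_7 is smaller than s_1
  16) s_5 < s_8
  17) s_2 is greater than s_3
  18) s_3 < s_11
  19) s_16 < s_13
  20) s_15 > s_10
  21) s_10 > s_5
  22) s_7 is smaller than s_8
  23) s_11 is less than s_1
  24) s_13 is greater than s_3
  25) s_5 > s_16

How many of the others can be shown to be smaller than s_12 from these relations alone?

5

The elements the relations force below s_12 are s_16, s_3, s_5, s_10, s_11 — no chain reaches any other.
That is 5.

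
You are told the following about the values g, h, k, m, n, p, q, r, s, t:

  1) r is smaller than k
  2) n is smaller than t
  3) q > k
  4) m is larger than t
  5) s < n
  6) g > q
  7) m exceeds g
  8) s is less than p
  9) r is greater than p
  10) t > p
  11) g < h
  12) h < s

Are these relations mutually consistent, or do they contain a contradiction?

inconsistent

Chaining the given relations yields p < r < k < q < g < h < s, so p < s. But one relation states s < p. These cannot both hold.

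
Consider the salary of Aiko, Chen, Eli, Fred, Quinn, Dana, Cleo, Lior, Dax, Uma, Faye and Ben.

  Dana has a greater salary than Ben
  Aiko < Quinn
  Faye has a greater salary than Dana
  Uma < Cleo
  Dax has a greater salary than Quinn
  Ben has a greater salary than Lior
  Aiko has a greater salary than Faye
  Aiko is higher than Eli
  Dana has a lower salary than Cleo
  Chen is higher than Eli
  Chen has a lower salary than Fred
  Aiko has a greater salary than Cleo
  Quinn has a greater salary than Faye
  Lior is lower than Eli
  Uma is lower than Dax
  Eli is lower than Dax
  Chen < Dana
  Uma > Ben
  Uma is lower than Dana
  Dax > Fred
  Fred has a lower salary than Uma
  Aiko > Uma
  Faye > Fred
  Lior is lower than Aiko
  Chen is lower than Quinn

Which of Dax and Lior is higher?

Dax

Lior < Eli and Eli < Chen give Lior < Chen.
Then Chen < Fred extends the chain to Fred.
With Fred < Uma: Lior < Eli < Chen < Fred < Uma.
Then Uma < Dana extends the chain to Dana.
Then Dana < Faye extends the chain to Faye.
Then Faye < Aiko extends the chain to Aiko.
With Aiko < Quinn: Lior < Eli < Chen < Fred < Uma < Dana < Faye < Aiko < Quinn.
Then Quinn < Dax extends the chain to Dax.
So Lior < Dax; Dax is the higher of the two.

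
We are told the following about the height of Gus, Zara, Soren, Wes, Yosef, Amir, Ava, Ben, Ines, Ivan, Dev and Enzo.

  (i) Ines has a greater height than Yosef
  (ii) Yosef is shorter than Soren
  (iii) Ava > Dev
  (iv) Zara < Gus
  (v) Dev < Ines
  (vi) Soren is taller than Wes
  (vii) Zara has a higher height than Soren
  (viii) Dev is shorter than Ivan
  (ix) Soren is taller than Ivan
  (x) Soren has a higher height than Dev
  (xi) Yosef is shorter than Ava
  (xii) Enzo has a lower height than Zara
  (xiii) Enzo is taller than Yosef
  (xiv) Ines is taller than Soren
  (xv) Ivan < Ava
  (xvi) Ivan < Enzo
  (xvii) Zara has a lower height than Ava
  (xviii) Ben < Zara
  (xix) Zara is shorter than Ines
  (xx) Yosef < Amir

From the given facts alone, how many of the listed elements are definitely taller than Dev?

From Dev the given relations immediately reach Ivan, Soren, Ines, Ava.
From those, Enzo, Zara — 6 in total.
From those, Gus — 7 in total.
Nothing else is reachable above Dev; 7 in all.

7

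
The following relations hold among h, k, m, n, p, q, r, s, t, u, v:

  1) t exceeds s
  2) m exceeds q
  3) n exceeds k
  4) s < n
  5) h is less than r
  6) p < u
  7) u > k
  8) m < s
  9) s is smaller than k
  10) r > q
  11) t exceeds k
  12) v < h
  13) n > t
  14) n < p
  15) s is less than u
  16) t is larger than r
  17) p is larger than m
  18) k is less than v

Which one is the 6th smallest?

The consecutive relations fix a unique order: q < m < s < k < v < h < r < t < n < p < u.
Counting 6 from the smallest end gives h.

h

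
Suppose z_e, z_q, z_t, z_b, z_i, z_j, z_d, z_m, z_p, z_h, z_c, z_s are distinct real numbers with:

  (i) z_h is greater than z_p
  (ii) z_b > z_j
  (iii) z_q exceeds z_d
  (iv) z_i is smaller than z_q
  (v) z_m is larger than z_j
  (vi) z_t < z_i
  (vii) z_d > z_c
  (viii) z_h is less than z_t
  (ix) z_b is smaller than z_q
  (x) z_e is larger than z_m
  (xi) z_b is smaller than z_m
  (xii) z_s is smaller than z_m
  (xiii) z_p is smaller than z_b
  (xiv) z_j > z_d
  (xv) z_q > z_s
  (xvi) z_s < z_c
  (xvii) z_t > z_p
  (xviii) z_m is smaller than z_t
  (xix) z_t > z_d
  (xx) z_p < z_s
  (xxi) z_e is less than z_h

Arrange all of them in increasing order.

z_p < z_s < z_c < z_d < z_j < z_b < z_m < z_e < z_h < z_t < z_i < z_q

Nothing is placed below z_p, so it is least; from there z_p < z_s; z_s < z_c; z_c < z_d; z_d < z_j; z_j < z_b; z_b < z_m; z_m < z_e; z_e < z_h; z_h < z_t; z_t < z_i; z_i < z_q, each given directly.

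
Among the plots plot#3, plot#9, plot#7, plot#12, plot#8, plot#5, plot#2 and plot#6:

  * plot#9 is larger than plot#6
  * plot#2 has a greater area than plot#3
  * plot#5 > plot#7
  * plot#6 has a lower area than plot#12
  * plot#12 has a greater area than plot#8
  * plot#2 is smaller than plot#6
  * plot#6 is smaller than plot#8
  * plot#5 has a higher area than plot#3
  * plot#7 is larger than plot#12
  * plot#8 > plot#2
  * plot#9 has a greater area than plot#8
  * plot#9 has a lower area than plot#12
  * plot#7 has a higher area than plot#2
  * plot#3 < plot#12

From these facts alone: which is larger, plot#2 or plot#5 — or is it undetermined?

plot#5

plot#2 < plot#6 and plot#6 < plot#8 give plot#2 < plot#8.
With plot#8 < plot#9: plot#2 < plot#6 < plot#8 < plot#9.
Then plot#9 < plot#12 extends the chain to plot#12.
Then plot#12 < plot#7 extends the chain to plot#7.
With plot#7 < plot#5: plot#2 < plot#6 < plot#8 < plot#9 < plot#12 < plot#7 < plot#5.
So plot#5 is larger.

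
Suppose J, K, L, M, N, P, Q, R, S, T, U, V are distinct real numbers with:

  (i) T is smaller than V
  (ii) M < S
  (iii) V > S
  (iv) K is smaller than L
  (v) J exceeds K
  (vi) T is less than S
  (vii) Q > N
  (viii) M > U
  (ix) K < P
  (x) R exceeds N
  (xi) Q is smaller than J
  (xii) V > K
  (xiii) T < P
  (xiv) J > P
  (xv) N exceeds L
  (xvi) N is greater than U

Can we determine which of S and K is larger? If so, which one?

Following every chain through K: above K we get L, N, P, Q, V, R, J.
S is not reached, and no chain runs the other way from S to K.
So the given relations leave the order of K and S undetermined.

undetermined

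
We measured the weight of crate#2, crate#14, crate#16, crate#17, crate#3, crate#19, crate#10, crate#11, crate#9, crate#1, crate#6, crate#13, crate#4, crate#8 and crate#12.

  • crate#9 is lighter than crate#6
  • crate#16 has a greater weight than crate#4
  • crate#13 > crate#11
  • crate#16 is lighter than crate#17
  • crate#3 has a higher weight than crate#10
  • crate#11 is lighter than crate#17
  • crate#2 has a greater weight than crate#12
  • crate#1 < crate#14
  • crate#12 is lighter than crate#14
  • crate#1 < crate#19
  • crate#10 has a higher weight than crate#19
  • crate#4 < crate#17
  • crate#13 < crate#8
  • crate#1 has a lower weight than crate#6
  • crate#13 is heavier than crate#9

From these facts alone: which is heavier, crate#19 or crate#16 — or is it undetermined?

undetermined

Following every chain through crate#19: above crate#19 we get crate#10, crate#3; below crate#19 we get crate#1.
crate#16 is not reached, and no chain runs the other way from crate#16 to crate#19.
So the given relations leave the order of crate#19 and crate#16 undetermined.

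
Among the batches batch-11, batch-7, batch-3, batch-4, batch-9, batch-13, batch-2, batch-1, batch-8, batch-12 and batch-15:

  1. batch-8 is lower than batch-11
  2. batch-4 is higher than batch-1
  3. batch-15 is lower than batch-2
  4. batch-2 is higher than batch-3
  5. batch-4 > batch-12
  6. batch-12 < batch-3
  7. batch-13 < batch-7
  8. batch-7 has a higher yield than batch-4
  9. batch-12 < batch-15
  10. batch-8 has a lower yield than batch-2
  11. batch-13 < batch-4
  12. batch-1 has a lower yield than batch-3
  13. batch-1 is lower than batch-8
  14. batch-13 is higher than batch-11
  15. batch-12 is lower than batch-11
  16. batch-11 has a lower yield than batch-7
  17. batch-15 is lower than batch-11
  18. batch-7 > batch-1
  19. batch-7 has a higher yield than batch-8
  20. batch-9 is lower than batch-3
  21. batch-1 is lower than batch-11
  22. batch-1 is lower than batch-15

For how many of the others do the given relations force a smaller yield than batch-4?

Directly below batch-4: batch-1, batch-12, batch-13.
One step further: batch-11 (4 so far).
One step further: batch-8, batch-15 (6 so far).
Nothing else is reachable below batch-4; 6 in all.

6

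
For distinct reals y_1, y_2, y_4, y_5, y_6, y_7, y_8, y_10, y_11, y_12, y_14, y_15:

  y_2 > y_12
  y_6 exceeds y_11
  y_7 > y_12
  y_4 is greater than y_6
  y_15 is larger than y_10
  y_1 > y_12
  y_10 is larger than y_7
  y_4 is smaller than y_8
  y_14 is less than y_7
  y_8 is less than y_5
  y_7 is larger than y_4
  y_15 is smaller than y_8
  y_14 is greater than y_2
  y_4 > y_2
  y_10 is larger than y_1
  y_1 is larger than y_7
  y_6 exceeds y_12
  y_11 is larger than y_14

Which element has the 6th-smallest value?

Piecing the relations together gives one ordering: y_12 < y_2 < y_14 < y_11 < y_6 < y_4 < y_7 < y_1 < y_10 < y_15 < y_8 < y_5.
Counting 6 from the smallest end gives y_4.

y_4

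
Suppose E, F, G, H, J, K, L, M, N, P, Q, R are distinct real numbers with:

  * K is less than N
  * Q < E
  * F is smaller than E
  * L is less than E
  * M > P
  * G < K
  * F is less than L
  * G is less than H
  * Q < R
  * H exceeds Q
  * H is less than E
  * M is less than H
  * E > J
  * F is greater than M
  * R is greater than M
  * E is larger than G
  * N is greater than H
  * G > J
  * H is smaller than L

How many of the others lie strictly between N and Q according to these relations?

The relations place Q below N. An element lies strictly between them when it is forced above Q and also forced below N.
Above Q: {H, R, L, E}. Below N: {P, J, M, G, H, K}.
Intersection: {H} — 1.

1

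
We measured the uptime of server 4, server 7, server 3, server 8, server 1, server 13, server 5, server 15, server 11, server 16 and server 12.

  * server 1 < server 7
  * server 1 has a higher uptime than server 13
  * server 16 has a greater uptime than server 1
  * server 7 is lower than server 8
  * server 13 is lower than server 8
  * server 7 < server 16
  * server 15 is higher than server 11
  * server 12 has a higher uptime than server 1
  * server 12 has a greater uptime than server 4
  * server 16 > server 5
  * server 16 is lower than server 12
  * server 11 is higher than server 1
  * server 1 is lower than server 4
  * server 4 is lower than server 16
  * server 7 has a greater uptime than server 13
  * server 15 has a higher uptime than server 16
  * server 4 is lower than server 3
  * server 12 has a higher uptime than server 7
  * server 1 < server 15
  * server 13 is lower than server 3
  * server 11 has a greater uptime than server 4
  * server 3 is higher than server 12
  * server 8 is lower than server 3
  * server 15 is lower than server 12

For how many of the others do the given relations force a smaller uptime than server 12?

8

The elements the relations force below server 12 are server 13, server 5, server 1, server 7, server 4, server 16, server 11, server 15 — no chain reaches any other.
That is 8.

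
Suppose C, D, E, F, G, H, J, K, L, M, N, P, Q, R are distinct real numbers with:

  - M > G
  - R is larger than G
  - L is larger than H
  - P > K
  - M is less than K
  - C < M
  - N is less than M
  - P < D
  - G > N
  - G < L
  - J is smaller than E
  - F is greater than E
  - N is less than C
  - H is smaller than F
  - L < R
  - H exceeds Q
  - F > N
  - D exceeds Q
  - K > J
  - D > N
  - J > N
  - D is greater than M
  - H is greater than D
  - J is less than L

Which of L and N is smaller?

N < G and G < M give N < M.
With M < K: N < G < M < K.
With K < P: N < G < M < K < P.
With P < D: N < G < M < K < P < D.
With D < H: N < G < M < K < P < D < H.
Then H < L extends the chain to L.
So N < L; N is the smaller of the two.

N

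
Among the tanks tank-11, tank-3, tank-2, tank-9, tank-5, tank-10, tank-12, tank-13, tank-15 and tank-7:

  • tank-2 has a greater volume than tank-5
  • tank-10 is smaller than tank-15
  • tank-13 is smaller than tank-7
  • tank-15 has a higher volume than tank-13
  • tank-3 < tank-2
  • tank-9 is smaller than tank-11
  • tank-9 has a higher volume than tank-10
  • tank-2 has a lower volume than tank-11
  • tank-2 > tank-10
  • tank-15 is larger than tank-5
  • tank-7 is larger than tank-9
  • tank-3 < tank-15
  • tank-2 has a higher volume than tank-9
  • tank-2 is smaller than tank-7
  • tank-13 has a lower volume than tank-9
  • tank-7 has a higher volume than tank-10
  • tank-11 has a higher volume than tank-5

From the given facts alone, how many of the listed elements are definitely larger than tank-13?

5

From tank-13 the given relations immediately reach tank-9, tank-15, tank-7.
From those, tank-2, tank-11 — 5 in total.
No other element is forced above tank-13 by the given relations, so the count is 5.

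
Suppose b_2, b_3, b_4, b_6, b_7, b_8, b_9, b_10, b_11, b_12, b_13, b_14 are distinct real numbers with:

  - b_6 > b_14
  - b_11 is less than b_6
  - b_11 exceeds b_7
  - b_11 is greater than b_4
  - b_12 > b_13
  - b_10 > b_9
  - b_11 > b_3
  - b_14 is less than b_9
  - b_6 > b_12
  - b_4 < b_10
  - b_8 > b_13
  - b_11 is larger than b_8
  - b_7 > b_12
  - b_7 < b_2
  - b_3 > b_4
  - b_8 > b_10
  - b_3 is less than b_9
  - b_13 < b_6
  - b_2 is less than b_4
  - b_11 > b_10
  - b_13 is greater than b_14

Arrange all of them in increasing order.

Nothing is placed below b_14, so it is least; from there b_14 < b_13; b_13 < b_12; b_12 < b_7; b_7 < b_2; b_2 < b_4; b_4 < b_3; b_3 < b_9; b_9 < b_10; b_10 < b_8; b_8 < b_11; b_11 < b_6, each given directly.

b_14 < b_13 < b_12 < b_7 < b_2 < b_4 < b_3 < b_9 < b_10 < b_8 < b_11 < b_6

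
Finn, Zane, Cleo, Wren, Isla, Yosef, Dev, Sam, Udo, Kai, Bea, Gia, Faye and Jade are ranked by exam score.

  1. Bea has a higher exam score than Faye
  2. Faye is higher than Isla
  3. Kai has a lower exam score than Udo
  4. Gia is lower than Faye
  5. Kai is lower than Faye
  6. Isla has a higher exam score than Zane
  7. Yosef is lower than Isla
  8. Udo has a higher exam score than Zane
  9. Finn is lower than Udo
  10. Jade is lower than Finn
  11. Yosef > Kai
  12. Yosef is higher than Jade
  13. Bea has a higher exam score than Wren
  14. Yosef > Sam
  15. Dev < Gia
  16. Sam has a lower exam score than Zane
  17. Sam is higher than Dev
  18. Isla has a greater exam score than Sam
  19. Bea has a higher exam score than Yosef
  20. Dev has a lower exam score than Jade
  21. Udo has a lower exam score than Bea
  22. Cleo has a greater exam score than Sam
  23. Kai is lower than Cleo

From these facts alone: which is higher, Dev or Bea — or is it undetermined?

Dev < Jade and Jade < Yosef give Dev < Yosef.
With Yosef < Isla: Dev < Jade < Yosef < Isla.
With Isla < Faye: Dev < Jade < Yosef < Isla < Faye.
With Faye < Bea: Dev < Jade < Yosef < Isla < Faye < Bea.
So Bea is higher.

Bea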